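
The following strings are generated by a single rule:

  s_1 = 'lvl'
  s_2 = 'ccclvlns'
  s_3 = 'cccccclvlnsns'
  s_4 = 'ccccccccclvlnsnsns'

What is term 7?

cccccccccccccccccclvlnsnsnsnsnsns

Every step adds ccc to the front and ns to the end of the previous string.
From ccccccccclvlnsnsns, 3 further steps: ccccccccclvlnsnsns → cccccccccccclvlnsnsnsns → ccccccccccccccclvlnsnsnsnsns → (answer).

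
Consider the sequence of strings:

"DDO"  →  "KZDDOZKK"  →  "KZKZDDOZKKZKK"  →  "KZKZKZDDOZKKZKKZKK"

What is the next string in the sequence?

Each term wraps the previous one in KZ on the left and ZKK on the right.
One more step from KZKZKZDDOZKKZKKZKK gives the answer.

KZKZKZKZDDOZKKZKKZKKZKK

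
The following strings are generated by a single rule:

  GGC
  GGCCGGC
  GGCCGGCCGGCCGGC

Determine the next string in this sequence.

GGCCGGCCGGCCGGCCGGCCGGCCGGCCGGC

Every step duplicates the string with 'C' between the halves.
One more doubling of GGCCGGCCGGCCGGC gives the answer.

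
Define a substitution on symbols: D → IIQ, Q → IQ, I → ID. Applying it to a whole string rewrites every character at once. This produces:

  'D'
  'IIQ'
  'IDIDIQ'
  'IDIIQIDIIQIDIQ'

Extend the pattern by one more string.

Rewriting the 14 symbols of IDIIQIDIIQIDIQ one by one yields ID IIQ ID ID IQ ID IIQ ID ID IQ ID IIQ ID IQ; concatenated:

IDIIQIDIDIQIDIIQIDIDIQIDIIQIDIQ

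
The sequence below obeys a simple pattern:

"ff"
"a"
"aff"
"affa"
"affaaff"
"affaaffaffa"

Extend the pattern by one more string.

Each term (from the third on) is the previous term followed by the one before it: term 3 = a·ff = aff.
The next term joins affaaffaffa and affaaff.

affaaffaffaaffaaff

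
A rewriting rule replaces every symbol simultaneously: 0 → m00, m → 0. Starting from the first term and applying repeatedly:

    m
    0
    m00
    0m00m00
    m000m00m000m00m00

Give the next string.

0m00m00m000m00m000m00m00m000m00m000m00m00

Replace each of the 17 characters of m000m00m000m00m00 in place — 0 m00 m00 m00 0 m00 m00 0 m00 m00 m00 0 m00 m00 0 m00 m00 — and concatenate.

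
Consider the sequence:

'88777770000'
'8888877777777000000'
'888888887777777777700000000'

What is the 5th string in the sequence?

8888888888888877777777777777777000000000000

Each string has the form 8^{3n-1} 7^{3n+2} 0^{2n+2} (n = 1, 2, …).
For term 5, n = 5, so the run lengths are 14, 17, 12.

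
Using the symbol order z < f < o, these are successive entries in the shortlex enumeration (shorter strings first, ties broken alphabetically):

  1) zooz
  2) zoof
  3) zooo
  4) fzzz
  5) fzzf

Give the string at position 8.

fzff

Advancing 3 positions from fzzf through fzzf → fzzo → fzfz reaches term 8.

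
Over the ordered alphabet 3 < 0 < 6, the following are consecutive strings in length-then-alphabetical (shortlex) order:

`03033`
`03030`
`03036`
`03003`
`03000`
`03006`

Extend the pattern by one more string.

The successor of 03006 increments the rightmost position that isn't already 6 and resets every position after it to 3.

03063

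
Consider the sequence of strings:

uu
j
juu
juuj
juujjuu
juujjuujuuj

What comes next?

Each term (from the third on) is the previous term followed by the one before it: term 3 = j·uu = juu.
The next term joins juujjuujuuj and juujjuu.

juujjuujuujjuujjuu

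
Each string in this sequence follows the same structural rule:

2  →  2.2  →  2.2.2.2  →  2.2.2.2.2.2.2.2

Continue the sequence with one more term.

s(k+1) = s(k)·.·s(k) — each term doubles the last with '.' between the halves.
So the next term is two copies of 2.2.2.2.2.2.2.2 with '.' between the halves.

2.2.2.2.2.2.2.2.2.2.2.2.2.2.2.2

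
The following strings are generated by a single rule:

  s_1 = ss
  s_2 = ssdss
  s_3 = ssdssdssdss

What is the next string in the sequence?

Each string is two copies of the previous one joined by 'd'.
One more doubling of ssdssdssdss gives the answer.

ssdssdssdssdssdssdssdss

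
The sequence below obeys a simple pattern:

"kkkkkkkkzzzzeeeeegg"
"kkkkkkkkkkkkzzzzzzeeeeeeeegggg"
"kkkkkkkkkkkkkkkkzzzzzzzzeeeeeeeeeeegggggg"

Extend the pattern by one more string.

Reading off run lengths: k runs 8, 12, 16; z runs 4, 6, 8; e runs 5, 8, 11; g runs 2, 4, 6 — each is linear in n, where the shown terms are n = 2, 3, 4.
At n = 5 the blocks have lengths 20, 10, 14, 8.

kkkkkkkkkkkkkkkkkkkkzzzzzzzzzzeeeeeeeeeeeeeegggggggg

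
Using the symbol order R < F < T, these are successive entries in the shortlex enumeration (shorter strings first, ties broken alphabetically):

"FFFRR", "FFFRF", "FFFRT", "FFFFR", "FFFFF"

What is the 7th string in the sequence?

Stepping forward 2 times from FFFFF: FFFFF → FFFFT, then the target.

FFFTR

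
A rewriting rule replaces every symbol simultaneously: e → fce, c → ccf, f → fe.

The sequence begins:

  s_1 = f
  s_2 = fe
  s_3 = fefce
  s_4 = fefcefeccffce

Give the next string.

Replace each of the 13 characters of fefcefeccffce in place — fe fce fe ccf fce fe fce ccf ccf fe fe ccf fce — and concatenate.

fefcefeccffcefefceccfccffefeccffce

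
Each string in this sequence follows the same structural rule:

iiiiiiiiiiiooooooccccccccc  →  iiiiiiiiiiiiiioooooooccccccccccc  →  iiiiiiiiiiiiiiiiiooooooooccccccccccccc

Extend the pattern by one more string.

Reading off run lengths: i runs 11, 14, 17; o runs 6, 7, 8; c runs 9, 11, 13 — each is linear in n, where the shown terms are n = 3, 4, 5.
For the next term, n = 6, so the run lengths are 20, 9, 15.

iiiiiiiiiiiiiiiiiiiioooooooooccccccccccccccc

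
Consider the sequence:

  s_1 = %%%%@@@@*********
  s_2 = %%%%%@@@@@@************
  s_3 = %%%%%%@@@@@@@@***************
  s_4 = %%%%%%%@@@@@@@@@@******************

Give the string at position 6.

Reading off run lengths: % runs 4, 5, 6, 7; @ runs 4, 6, 8, 10; * runs 9, 12, 15, 18 — each is linear in n, where the shown terms are n = 2, 3, 4, 5.
At n = 7 the blocks have lengths 9, 14, 24.

%%%%%%%%%@@@@@@@@@@@@@@************************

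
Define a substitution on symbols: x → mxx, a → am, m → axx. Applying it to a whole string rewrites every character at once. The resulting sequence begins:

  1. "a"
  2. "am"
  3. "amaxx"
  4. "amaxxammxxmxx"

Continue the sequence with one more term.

Replace each of the 13 characters of amaxxammxxmxx in place — am axx am mxx mxx am axx axx mxx mxx axx mxx mxx — and concatenate.

amaxxammxxmxxamaxxaxxmxxmxxaxxmxxmxx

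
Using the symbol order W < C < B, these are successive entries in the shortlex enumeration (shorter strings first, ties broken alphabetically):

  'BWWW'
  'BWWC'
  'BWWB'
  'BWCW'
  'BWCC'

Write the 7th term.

BWBW

Stepping forward 2 times from BWCC: BWCC → BWCB, then the target.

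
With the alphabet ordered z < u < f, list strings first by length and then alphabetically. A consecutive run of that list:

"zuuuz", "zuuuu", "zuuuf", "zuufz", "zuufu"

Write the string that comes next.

Find the rightmost character of zuufu below f, bump it to the next letter, and reset everything to its right to z.

zuuff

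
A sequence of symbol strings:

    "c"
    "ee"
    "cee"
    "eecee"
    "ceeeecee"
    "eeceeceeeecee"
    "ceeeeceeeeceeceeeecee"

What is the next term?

eeceeceeeeceeceeeeceeeeceeceeeecee

This is a Fibonacci-style word recurrence s(k) = s(k−2)·s(k−1): e.g. c·ee = cee.
So term 8 is eeceeceeeecee·ceeeeceeeeceeceeeecee.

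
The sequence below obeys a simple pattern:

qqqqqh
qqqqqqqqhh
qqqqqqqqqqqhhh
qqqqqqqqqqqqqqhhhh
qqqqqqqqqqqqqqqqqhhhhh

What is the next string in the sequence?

qqqqqqqqqqqqqqqqqqqqhhhhhh

Reading off run lengths: q runs 5, 8, 11, 14, 17; h runs 1, 2, 3, 4, 5 — each is linear in n (n = 1, 2, …).
For the next term, n = 6, so the run lengths are 20, 6.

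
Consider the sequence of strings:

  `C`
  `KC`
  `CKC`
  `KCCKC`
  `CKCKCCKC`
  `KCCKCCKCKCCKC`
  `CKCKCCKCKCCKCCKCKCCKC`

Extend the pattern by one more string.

KCCKCCKCKCCKCCKCKCCKCKCCKCCKCKCCKC

From term 3 onward, concatenate the second-to-last term with the last: C·KC = CKC, KC·CKC = KCCKC, …
Continuing: KCCKCCKCKCCKC · CKCKCCKCKCCKCCKCKCCKC gives term 8.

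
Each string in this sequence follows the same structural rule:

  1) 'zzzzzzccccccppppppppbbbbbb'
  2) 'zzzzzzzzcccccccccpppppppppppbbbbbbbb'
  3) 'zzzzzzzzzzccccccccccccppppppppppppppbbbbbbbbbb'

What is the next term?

zzzzzzzzzzzzcccccccccccccccpppppppppppppppppbbbbbbbbbbbb

Each string has the form z^{2n+2} c^{3n} p^{3n+2} b^{2n+2}, where the shown terms are n = 2, 3, 4.
At n = 5 the blocks have lengths 12, 15, 17, 12.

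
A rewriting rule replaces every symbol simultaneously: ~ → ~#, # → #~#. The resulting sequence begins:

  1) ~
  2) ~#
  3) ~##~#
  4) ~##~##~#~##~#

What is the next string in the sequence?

Rewriting the 13 symbols of ~##~##~#~##~# one by one yields ~# #~# #~# ~# #~# #~# ~# #~# ~# #~# #~# ~# #~#; concatenated:

~##~##~#~##~##~#~##~#~##~##~#~##~#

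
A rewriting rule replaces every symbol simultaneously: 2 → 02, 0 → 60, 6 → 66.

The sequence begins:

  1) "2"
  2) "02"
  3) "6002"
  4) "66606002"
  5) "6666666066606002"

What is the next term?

Rewriting the 16 symbols of 6666666066606002 one by one yields 66 66 66 66 66 66 66 60 66 66 66 60 66 60 60 02; concatenated:

66666666666666606666666066606002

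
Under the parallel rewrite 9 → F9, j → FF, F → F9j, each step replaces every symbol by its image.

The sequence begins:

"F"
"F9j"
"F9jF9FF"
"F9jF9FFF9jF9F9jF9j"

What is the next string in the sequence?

F9jF9FFF9jF9F9jF9jF9jF9FFF9jF9F9jF9FFF9jF9FF

Replace each of the 18 characters of F9jF9FFF9jF9F9jF9j in place — F9j F9 FF F9j F9 F9j F9j F9j F9 FF F9j F9 F9j F9 FF F9j F9 FF — and concatenate.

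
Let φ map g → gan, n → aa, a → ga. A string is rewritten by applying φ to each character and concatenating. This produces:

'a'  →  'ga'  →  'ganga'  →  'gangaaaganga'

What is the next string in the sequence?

Apply φ to gangaaaganga symbol by symbol: g→gan, a→ga, n→aa, g→gan, a→ga, a→ga, a→ga, g→gan, a→ga, n→aa, g→gan, a→ga; joined: gan ga aa gan ga ga ga gan ga aa gan ga.

gangaaagangagagagangaaaganga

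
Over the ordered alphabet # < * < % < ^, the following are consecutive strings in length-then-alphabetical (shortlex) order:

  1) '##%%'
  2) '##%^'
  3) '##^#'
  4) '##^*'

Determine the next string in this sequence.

##^%

Find the rightmost character of ##^* below ^, bump it to the next letter, and reset everything to its right to #.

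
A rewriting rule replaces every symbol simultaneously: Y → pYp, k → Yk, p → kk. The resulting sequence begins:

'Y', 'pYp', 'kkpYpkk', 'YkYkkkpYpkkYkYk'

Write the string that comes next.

Replace each of the 15 characters of YkYkkkpYpkkYkYk in place — pYp Yk pYp Yk Yk Yk kk pYp kk Yk Yk pYp Yk pYp Yk — and concatenate.

pYpYkpYpYkYkYkkkpYpkkYkYkpYpYkpYpYk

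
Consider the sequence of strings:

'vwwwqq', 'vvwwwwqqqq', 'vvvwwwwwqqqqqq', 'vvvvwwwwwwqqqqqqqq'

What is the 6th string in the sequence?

Term n consists of n v's, followed by n+2 w's, followed by 2n q's (n = 1, 2, …).
At n = 6 the blocks have lengths 6, 8, 12.

vvvvvvwwwwwwwwqqqqqqqqqqqq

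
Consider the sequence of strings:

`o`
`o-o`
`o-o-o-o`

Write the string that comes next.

s(k+1) = s(k)·-·s(k) — each term doubles the last with '-' between the halves.
Doubling o-o-o-o with '-' between the halves:

o-o-o-o-o-o-o-o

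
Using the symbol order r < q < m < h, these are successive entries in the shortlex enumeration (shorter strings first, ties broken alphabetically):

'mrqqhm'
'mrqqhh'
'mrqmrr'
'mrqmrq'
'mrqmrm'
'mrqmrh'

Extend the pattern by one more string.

The successor of mrqmrh increments the rightmost position that isn't already h and resets every position after it to r.

mrqmqr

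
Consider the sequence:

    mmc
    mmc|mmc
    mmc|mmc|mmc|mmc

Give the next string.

Each string is two copies of the previous one joined by '|'.
Doubling mmc|mmc|mmc|mmc with '|' between the halves:

mmc|mmc|mmc|mmc|mmc|mmc|mmc|mmc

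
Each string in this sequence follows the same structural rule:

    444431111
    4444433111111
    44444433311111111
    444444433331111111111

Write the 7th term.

Term n consists of n+2 4's, followed by n-1 3's, followed by 2n 1's, where the shown terms are n = 2, 3, 4, 5.
Setting n = 8 gives 10, 7, 16 characters in each block.

444444444433333331111111111111111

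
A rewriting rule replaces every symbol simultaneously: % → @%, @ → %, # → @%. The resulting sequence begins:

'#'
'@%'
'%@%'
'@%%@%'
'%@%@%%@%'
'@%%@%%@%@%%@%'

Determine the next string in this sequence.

Rewriting the 13 symbols of @%%@%%@%@%%@% one by one yields % @% @% % @% @% % @% % @% @% % @%; concatenated:

%@%@%%@%@%%@%%@%@%%@%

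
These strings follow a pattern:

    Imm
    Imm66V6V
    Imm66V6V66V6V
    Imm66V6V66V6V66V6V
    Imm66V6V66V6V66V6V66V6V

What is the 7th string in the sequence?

The strings grow by a fixed suffix 66V6V each time.
From Imm66V6V66V6V66V6V66V6V, 2 further steps: Imm66V6V66V6V66V6V66V6V → Imm66V6V66V6V66V6V66V6V66V6V → (answer).

Imm66V6V66V6V66V6V66V6V66V6V66V6V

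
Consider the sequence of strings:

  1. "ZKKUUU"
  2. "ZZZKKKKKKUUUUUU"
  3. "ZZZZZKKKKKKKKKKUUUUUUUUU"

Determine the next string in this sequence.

ZZZZZZZKKKKKKKKKKKKKKUUUUUUUUUUUU

Each string has the form Z^{2n-1} K^{4n-2} U^{3n} (n = 1, 2, …).
For the next term, n = 4, so the run lengths are 7, 14, 12.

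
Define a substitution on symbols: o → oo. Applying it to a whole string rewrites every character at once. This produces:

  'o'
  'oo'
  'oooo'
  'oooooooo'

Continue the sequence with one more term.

Rewriting each symbol of oooooooo: o→oo, o→oo, o→oo, o→oo, o→oo, o→oo, o→oo, o→oo, which concatenates to oo oo oo oo oo oo oo oo.

oooooooooooooooo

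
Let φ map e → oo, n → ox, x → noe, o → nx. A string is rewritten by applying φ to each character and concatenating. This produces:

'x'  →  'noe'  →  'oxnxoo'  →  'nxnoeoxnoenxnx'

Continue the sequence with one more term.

oxnoeoxnxoonxnoeoxnxoooxnoeoxnoe

Replace each of the 14 characters of nxnoeoxnoenxnx in place — ox noe ox nx oo nx noe ox nx oo ox noe ox noe — and concatenate.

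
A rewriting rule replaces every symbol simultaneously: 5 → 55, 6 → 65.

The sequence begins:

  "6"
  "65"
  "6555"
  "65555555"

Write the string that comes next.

6555555555555555

Expanding 65555555: 6→65, 5→55, 5→55, 5→55, 5→55, 5→55, 5→55, 5→55. Concatenated: 65 55 55 55 55 55 55 55.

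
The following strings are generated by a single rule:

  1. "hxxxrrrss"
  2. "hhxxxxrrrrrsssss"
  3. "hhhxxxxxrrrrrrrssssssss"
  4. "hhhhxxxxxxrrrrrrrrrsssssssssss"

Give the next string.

hhhhhxxxxxxxrrrrrrrrrrrssssssssssssss

Term n consists of n h's, followed by n+2 x's, followed by 2n+1 r's, followed by 3n-1 s's (n = 1, 2, …).
For the next term, n = 5, so the run lengths are 5, 7, 11, 14.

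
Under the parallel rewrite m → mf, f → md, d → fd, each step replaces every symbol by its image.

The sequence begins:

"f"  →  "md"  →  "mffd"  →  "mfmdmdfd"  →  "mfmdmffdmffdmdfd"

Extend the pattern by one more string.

φ(mfmdmffdmffdmdfd) expands symbol-by-symbol to mf md mf fd mf md md fd mf md md fd mf fd md fd; joining the 16 pieces gives the next term.

mfmdmffdmfmdmdfdmfmdmdfdmffdmdfd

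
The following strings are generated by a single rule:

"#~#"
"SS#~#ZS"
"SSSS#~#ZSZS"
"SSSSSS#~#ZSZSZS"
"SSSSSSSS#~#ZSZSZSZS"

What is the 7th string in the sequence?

SSSSSSSSSSSS#~#ZSZSZSZSZSZS

Each term wraps the previous one in SS on the left and ZS on the right.
From SSSSSSSS#~#ZSZSZSZS, 2 further steps: SSSSSSSS#~#ZSZSZSZS → SSSSSSSSSS#~#ZSZSZSZSZS → (answer).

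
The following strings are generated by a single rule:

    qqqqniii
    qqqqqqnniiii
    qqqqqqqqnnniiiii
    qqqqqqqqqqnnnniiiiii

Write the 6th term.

qqqqqqqqqqqqqqnnnnnniiiiiiii

The n-th term is 2n+2 q's then n n's then n+2 i's (n = 1, 2, …).
At n = 6 the blocks have lengths 14, 6, 8.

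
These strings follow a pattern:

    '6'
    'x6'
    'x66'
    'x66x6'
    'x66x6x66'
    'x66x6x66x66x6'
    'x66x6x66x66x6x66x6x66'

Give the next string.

x66x6x66x66x6x66x6x66x66x6x66x66x6

From term 3 onward, concatenate the last term with the second-to-last: x6·6 = x66, x66·x6 = x66x6, …
Continuing: x66x6x66x66x6x66x6x66 · x66x6x66x66x6 gives term 8.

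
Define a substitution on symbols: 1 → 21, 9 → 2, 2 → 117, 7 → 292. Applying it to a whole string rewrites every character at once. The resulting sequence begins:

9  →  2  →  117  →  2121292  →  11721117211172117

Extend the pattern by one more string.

Applying the rule to each of the 17 symbols of 11721117211172117 gives the pieces 21 21 292 117 21 21 21 292 117 21 21 21 292 117 21 21 292, which concatenate to the answer.

21212921172121212921172121212921172121292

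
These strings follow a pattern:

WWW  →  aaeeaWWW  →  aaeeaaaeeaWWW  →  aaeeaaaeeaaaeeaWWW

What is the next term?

The strings grow by a fixed prefix aaeea each time.
Applying this once more to aaeeaaaeeaaaeeaWWW:

aaeeaaaeeaaaeeaaaeeaWWW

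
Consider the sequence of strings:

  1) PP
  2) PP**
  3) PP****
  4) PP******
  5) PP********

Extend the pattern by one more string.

Every step adds ** to the end: s(k+1) = s(k)·**.
One more step from PP******** gives the answer.

PP**********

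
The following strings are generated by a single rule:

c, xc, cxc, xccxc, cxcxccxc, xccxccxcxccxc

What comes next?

This is a Fibonacci-style word recurrence s(k) = s(k−2)·s(k−1): e.g. c·xc = cxc.
So term 7 is cxcxccxc·xccxccxcxccxc.

cxcxccxcxccxccxcxccxc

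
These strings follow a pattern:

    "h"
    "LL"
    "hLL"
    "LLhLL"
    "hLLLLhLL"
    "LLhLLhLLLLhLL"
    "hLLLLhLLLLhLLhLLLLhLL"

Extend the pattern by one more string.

Each term (from the third on) is the two preceding terms concatenated in order: term 3 = h·LL = hLL.
The next term joins LLhLLhLLLLhLL and hLLLLhLLLLhLLhLLLLhLL.

LLhLLhLLLLhLLhLLLLhLLLLhLLhLLLLhLL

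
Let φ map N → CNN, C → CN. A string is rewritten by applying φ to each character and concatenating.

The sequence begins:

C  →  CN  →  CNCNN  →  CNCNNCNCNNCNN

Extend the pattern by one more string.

CNCNNCNCNNCNNCNCNNCNCNNCNNCNCNNCNN

Replace each of the 13 characters of CNCNNCNCNNCNN in place — CN CNN CN CNN CNN CN CNN CN CNN CNN CN CNN CNN — and concatenate.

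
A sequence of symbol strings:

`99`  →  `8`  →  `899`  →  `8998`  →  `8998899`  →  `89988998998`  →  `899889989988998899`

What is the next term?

This is a Fibonacci-style word recurrence s(k) = s(k−1)·s(k−2): e.g. 8·99 = 899.
So term 8 is 899889989988998899·89988998998.

89988998998899889989988998998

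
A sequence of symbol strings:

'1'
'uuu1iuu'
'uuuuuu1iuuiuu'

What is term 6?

uuuuuuuuuuuuuuu1iuuiuuiuuiuuiuu

Each term wraps the previous one in uuu on the left and iuu on the right.
From uuuuuu1iuuiuu, 3 further steps: uuuuuu1iuuiuu → uuuuuuuuu1iuuiuuiuu → uuuuuuuuuuuu1iuuiuuiuuiuu → (answer).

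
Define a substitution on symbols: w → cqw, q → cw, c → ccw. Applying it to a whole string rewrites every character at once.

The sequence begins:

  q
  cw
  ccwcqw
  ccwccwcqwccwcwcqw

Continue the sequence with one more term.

ccwccwcqwccwccwcqwccwcwcqwccwccwcqwccwcqwccwcwcqw

φ(ccwccwcqwccwcwcqw) expands symbol-by-symbol to ccw ccw cqw ccw ccw cqw ccw cw cqw ccw ccw cqw ccw cqw ccw cw cqw; joining the 17 pieces gives the next term.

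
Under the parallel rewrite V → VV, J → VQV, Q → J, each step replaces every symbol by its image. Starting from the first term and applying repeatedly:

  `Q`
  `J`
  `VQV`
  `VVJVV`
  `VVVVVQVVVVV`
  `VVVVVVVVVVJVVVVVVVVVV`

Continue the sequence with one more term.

VVVVVVVVVVVVVVVVVVVVVQVVVVVVVVVVVVVVVVVVVVV

φ(VVVVVVVVVVJVVVVVVVVVV) expands symbol-by-symbol to VV VV VV VV VV VV VV VV VV VV VQV VV VV VV VV VV VV VV VV VV VV; joining the 21 pieces gives the next term.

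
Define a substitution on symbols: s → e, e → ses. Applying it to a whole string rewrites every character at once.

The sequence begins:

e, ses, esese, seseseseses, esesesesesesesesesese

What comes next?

Rewriting the 21 symbols of esesesesesesesesesese one by one yields ses e ses e ses e ses e ses e ses e ses e ses e ses e ses e ses; concatenated:

seseseseseseseseseseseseseseseseseseseseses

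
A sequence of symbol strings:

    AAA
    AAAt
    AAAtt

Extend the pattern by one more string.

Every step adds t to the end: s(k+1) = s(k)·t.
Applying this once more to AAAtt:

AAAttt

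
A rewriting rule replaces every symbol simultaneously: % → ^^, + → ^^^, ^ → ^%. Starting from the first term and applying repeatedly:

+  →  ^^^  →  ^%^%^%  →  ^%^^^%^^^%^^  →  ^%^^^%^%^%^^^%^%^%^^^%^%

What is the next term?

φ(^%^^^%^%^%^^^%^%^%^^^%^%) expands symbol-by-symbol to ^% ^^ ^% ^% ^% ^^ ^% ^^ ^% ^^ ^% ^% ^% ^^ ^% ^^ ^% ^^ ^% ^% ^% ^^ ^% ^^; joining the 24 pieces gives the next term.

^%^^^%^%^%^^^%^^^%^^^%^%^%^^^%^^^%^^^%^%^%^^^%^^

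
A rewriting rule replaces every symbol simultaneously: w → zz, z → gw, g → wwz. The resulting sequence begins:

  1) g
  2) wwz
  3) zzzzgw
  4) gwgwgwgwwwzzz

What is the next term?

φ(gwgwgwgwwwzzz) expands symbol-by-symbol to wwz zz wwz zz wwz zz wwz zz zz zz gw gw gw; joining the 13 pieces gives the next term.

wwzzzwwzzzwwzzzwwzzzzzzzgwgwgw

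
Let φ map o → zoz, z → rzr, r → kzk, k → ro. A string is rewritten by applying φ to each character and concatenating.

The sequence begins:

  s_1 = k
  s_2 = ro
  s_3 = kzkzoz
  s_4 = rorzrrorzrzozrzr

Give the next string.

Applying the rule to each of the 16 symbols of rorzrrorzrzozrzr gives the pieces kzk zoz kzk rzr kzk kzk zoz kzk rzr kzk rzr zoz rzr kzk rzr kzk, which concatenate to the answer.

kzkzozkzkrzrkzkkzkzozkzkrzrkzkrzrzozrzrkzkrzrkzk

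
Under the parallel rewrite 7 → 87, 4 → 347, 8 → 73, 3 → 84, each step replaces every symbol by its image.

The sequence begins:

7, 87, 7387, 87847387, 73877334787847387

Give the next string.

Rewriting the 17 symbols of 73877334787847387 one by one yields 87 84 73 87 87 84 84 347 87 73 87 73 347 87 84 73 87; concatenated:

878473878784843478773877334787847387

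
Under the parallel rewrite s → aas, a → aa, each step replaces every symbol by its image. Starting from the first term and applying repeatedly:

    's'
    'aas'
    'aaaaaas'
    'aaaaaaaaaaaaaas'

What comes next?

aaaaaaaaaaaaaaaaaaaaaaaaaaaaaas

φ(aaaaaaaaaaaaaas) expands symbol-by-symbol to aa aa aa aa aa aa aa aa aa aa aa aa aa aa aas; joining the 15 pieces gives the next term.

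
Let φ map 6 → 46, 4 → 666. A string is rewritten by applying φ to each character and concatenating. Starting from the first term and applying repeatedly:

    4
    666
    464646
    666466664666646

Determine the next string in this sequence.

φ(666466664666646) expands symbol-by-symbol to 46 46 46 666 46 46 46 46 666 46 46 46 46 666 46; joining the 15 pieces gives the next term.

464646666464646466664646464666646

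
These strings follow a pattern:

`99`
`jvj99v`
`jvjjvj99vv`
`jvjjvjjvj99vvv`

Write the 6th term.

jvjjvjjvjjvjjvj99vvvvv

s(k+1) = jvj·s(k)·v, so each term gains jvj as a prefix and v as a suffix.
From jvjjvjjvj99vvv, 2 further steps: jvjjvjjvj99vvv → jvjjvjjvjjvj99vvvv → (answer).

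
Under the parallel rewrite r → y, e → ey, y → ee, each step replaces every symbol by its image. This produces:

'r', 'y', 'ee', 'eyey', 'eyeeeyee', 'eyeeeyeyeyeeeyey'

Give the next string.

eyeeeyeyeyeeeyeeeyeeeyeyeyeeeyee

φ(eyeeeyeyeyeeeyey) expands symbol-by-symbol to ey ee ey ey ey ee ey ee ey ee ey ey ey ee ey ee; joining the 16 pieces gives the next term.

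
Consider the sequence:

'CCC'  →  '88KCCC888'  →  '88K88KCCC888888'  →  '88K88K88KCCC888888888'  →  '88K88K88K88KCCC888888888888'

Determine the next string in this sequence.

s(k+1) = 88K·s(k)·888, so each term gains 88K as a prefix and 888 as a suffix.
One more step from 88K88K88K88KCCC888888888888 gives the answer.

88K88K88K88K88KCCC888888888888888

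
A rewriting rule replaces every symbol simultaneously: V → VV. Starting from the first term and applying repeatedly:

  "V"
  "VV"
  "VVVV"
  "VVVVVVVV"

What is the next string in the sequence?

Apply φ to VVVVVVVV symbol by symbol: V→VV, V→VV, V→VV, V→VV, V→VV, V→VV, V→VV, V→VV; joined: VV VV VV VV VV VV VV VV.

VVVVVVVVVVVVVVVV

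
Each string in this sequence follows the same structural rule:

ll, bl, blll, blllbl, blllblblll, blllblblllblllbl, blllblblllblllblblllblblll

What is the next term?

Each term (from the third on) is the previous term followed by the one before it: term 3 = bl·ll = blll.
Continuing: blllblblllblllblblllblblll · blllblblllblllbl gives term 8.

blllblblllblllblblllblblllblllblblllblllbl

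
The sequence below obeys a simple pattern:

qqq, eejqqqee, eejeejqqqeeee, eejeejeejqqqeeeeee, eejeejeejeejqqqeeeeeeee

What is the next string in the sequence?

s(k+1) = eej·s(k)·ee, so each term gains eej as a prefix and ee as a suffix.
One more step from eejeejeejeejqqqeeeeeeee gives the answer.

eejeejeejeejeejqqqeeeeeeeeee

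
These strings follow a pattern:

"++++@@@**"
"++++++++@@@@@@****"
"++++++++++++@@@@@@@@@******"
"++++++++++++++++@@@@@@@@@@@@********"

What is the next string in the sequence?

Each string has the form +^{4n} @^{3n} *^{2n} (n = 1, 2, …).
At n = 5 the blocks have lengths 20, 15, 10.

++++++++++++++++++++@@@@@@@@@@@@@@@**********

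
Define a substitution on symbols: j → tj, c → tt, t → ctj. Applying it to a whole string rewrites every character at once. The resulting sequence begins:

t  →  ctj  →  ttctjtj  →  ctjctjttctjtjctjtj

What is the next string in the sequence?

Applying the rule to each of the 18 symbols of ctjctjttctjtjctjtj gives the pieces tt ctj tj tt ctj tj ctj ctj tt ctj tj ctj tj tt ctj tj ctj tj, which concatenate to the answer.

ttctjtjttctjtjctjctjttctjtjctjtjttctjtjctjtj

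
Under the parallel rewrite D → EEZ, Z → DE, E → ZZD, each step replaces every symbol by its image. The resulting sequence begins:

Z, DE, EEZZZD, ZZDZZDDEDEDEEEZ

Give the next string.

Rewriting the 15 symbols of ZZDZZDDEDEDEEEZ one by one yields DE DE EEZ DE DE EEZ EEZ ZZD EEZ ZZD EEZ ZZD ZZD ZZD DE; concatenated:

DEDEEEZDEDEEEZEEZZZDEEZZZDEEZZZDZZDZZDDE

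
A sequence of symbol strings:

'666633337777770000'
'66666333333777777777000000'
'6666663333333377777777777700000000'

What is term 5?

66666666333333333333777777777777777777000000000000

Term n consists of n+2 6's, followed by 2n 3's, followed by 3n 7's, followed by 2n 0's, where the shown terms are n = 2, 3, 4.
Setting n = 6 gives 8, 12, 18, 12 characters in each block.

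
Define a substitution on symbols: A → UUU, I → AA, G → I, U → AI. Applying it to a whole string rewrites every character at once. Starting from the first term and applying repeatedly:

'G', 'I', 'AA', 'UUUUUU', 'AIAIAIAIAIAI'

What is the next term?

UUUAAUUUAAUUUAAUUUAAUUUAAUUUAA

Rewriting each symbol of AIAIAIAIAIAI: A→UUU, I→AA, A→UUU, I→AA, A→UUU, I→AA, A→UUU, I→AA, A→UUU, I→AA, A→UUU, I→AA, which concatenates to UUU AA UUU AA UUU AA UUU AA UUU AA UUU AA.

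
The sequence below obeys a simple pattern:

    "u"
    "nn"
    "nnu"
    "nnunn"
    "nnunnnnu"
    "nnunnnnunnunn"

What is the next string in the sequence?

nnunnnnunnunnnnunnnnu

From term 3 onward, concatenate the last term with the second-to-last: nn·u = nnu, nnu·nn = nnunn, …
The next term joins nnunnnnunnunn and nnunnnnu.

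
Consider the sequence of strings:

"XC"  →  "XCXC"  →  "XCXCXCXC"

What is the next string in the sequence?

s(k+1) = s(k)·s(k) — each term doubles the last.
One more doubling of XCXCXCXC gives the answer.

XCXCXCXCXCXCXCXC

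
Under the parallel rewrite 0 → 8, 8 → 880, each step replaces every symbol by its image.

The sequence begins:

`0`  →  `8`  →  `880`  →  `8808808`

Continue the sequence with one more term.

Rewriting each symbol of 8808808: 8→880, 8→880, 0→8, 8→880, 8→880, 0→8, 8→880, which concatenates to 880 880 8 880 880 8 880.

88088088808808880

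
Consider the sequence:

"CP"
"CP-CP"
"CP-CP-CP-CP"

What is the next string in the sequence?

Each string is two copies of the previous one joined by '-'.
Doubling CP-CP-CP-CP with '-' between the halves:

CP-CP-CP-CP-CP-CP-CP-CP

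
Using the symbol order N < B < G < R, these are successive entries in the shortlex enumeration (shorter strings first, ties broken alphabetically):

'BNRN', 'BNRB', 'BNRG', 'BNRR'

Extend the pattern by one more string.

BBNN

The successor of BNRR increments the rightmost position that isn't already R and resets every position after it to N.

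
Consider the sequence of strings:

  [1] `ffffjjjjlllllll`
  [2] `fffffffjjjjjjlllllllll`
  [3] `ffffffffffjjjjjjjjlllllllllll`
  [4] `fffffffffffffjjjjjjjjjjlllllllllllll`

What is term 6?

fffffffffffffffffffjjjjjjjjjjjjjjlllllllllllllllll

Each string has the form f^{3n-2} j^{2n} l^{2n+3}, where the shown terms are n = 2, 3, 4, 5.
At n = 7 the blocks have lengths 19, 14, 17.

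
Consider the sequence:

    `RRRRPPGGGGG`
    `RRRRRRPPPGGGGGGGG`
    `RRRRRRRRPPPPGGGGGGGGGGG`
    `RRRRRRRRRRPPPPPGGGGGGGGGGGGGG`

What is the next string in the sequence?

Term n consists of 2n R's, followed by n P's, followed by 3n-1 G's, where the shown terms are n = 2, 3, 4, 5.
At n = 6 the blocks have lengths 12, 6, 17.

RRRRRRRRRRRRPPPPPPGGGGGGGGGGGGGGGGG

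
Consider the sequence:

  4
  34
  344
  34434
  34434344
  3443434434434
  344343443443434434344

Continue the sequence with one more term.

Each term (from the third on) is the previous term followed by the one before it: term 3 = 34·4 = 344.
Continuing: 344343443443434434344 · 3443434434434 gives term 8.

3443434434434344343443443434434434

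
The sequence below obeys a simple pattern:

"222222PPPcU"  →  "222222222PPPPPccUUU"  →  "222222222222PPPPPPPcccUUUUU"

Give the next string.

Each string has the form 2^{3n+3} P^{2n+1} c^{n} U^{2n-1} (n = 1, 2, …).
Setting n = 4 gives 15, 9, 4, 7 characters in each block.

222222222222222PPPPPPPPPccccUUUUUUU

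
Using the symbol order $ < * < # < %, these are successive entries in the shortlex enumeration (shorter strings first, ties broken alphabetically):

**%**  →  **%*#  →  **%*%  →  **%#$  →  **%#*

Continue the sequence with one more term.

Find the rightmost character of **%#* below %, bump it to the next letter, and reset everything to its right to $.

**%##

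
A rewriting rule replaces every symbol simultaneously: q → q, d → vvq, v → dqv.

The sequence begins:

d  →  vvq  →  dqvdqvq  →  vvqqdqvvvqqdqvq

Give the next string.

Replace each of the 15 characters of vvqqdqvvvqqdqvq in place — dqv dqv q q vvq q dqv dqv dqv q q vvq q dqv q — and concatenate.

dqvdqvqqvvqqdqvdqvdqvqqvvqqdqvq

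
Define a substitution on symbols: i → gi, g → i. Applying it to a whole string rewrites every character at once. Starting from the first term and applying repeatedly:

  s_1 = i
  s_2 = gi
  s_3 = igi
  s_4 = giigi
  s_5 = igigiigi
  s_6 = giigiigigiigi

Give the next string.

igigiigigiigiigigiigi

Applying the rule to each of the 13 symbols of giigiigigiigi gives the pieces i gi gi i gi gi i gi i gi gi i gi, which concatenate to the answer.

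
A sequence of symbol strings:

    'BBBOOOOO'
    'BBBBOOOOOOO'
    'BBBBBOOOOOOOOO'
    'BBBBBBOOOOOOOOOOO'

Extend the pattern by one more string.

BBBBBBBOOOOOOOOOOOOO

Reading off run lengths: B runs 3, 4, 5, 6; O runs 5, 7, 9, 11 — each is linear in n, where the shown terms are n = 2, 3, 4, 5.
At n = 6 the blocks have lengths 7, 13.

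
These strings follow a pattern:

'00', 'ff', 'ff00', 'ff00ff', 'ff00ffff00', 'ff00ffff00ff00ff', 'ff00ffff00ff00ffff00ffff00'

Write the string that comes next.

From term 3 onward, concatenate the last term with the second-to-last: ff·00 = ff00, ff00·ff = ff00ff, …
Continuing: ff00ffff00ff00ffff00ffff00 · ff00ffff00ff00ff gives term 8.

ff00ffff00ff00ffff00ffff00ff00ffff00ff00ff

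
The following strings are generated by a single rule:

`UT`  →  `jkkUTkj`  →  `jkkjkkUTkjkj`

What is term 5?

jkkjkkjkkjkkUTkjkjkjkj

Each term wraps the previous one in jkk on the left and kj on the right.
From jkkjkkUTkjkj, 2 further steps: jkkjkkUTkjkj → jkkjkkjkkUTkjkjkj → (answer).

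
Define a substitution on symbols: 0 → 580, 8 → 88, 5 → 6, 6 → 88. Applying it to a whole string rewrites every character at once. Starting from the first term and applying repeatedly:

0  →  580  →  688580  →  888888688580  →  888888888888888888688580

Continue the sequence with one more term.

888888888888888888888888888888888888888888688580

φ(888888888888888888688580) expands symbol-by-symbol to 88 88 88 88 88 88 88 88 88 88 88 88 88 88 88 88 88 88 88 88 88 6 88 580; joining the 24 pieces gives the next term.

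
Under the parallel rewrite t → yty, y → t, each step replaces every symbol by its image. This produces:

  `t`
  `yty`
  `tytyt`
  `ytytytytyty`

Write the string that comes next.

Expanding ytytytytyty: y→t, t→yty, y→t, t→yty, y→t, t→yty, y→t, t→yty, y→t, t→yty, y→t. Concatenated: t yty t yty t yty t yty t yty t.

tytytytytytytytytytyt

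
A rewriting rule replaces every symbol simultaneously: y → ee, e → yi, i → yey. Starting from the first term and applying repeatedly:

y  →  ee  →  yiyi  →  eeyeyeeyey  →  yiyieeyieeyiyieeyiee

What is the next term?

Rewriting the 20 symbols of yiyieeyieeyiyieeyiee one by one yields ee yey ee yey yi yi ee yey yi yi ee yey ee yey yi yi ee yey yi yi; concatenated:

eeyeyeeyeyyiyieeyeyyiyieeyeyeeyeyyiyieeyeyyiyi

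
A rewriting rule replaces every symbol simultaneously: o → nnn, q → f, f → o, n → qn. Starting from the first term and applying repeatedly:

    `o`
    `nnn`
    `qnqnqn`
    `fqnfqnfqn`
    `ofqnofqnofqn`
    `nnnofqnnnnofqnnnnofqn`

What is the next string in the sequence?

qnqnqnnnnofqnqnqnqnnnnofqnqnqnqnnnnofqn

Applying the rule to each of the 21 symbols of nnnofqnnnnofqnnnnofqn gives the pieces qn qn qn nnn o f qn qn qn qn nnn o f qn qn qn qn nnn o f qn, which concatenate to the answer.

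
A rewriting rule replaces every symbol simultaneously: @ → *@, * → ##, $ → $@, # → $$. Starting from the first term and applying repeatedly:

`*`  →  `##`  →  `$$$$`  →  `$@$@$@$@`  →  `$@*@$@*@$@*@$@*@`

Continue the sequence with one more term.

$@*@##*@$@*@##*@$@*@##*@$@*@##*@

Applying the rule to each of the 16 symbols of $@*@$@*@$@*@$@*@ gives the pieces $@ *@ ## *@ $@ *@ ## *@ $@ *@ ## *@ $@ *@ ## *@, which concatenate to the answer.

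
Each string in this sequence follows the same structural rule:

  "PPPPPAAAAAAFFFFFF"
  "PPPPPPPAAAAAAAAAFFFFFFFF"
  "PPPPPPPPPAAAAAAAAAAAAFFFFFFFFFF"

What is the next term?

PPPPPPPPPPPAAAAAAAAAAAAAAAFFFFFFFFFFFF

The n-th term is 2n+1 P's then 3n A's then 2n+2 F's, where the shown terms are n = 2, 3, 4.
At n = 5 the blocks have lengths 11, 15, 12.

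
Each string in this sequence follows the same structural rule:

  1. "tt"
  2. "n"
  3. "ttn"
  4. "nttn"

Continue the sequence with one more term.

From term 3 onward, concatenate the second-to-last term with the last: tt·n = ttn, n·ttn = nttn, …
So term 5 is ttn·nttn.

ttnnttn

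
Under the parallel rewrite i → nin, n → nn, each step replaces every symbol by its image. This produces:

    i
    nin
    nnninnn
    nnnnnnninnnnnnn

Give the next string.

nnnnnnnnnnnnnnninnnnnnnnnnnnnnn

Applying the rule to each of the 15 symbols of nnnnnnninnnnnnn gives the pieces nn nn nn nn nn nn nn nin nn nn nn nn nn nn nn, which concatenate to the answer.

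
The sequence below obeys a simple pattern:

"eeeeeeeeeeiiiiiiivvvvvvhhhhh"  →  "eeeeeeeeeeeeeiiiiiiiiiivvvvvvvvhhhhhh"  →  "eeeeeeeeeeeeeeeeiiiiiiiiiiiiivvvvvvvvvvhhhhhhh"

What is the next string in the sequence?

Each string has the form e^{3n+1} i^{3n-2} v^{2n} h^{n+2}, where the shown terms are n = 3, 4, 5.
Setting n = 6 gives 19, 16, 12, 8 characters in each block.

eeeeeeeeeeeeeeeeeeeiiiiiiiiiiiiiiiivvvvvvvvvvvvhhhhhhhh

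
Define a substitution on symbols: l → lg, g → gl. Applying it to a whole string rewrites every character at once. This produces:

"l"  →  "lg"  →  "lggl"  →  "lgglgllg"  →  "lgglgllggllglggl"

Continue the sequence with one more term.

lgglgllggllglgglgllglggllgglgllg

Replace each of the 16 characters of lgglgllggllglggl in place — lg gl gl lg gl lg lg gl gl lg lg gl lg gl gl lg — and concatenate.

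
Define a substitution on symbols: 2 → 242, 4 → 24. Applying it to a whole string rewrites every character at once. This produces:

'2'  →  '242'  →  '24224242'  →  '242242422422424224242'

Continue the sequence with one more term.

Applying the rule to each of the 21 symbols of 242242422422424224242 gives the pieces 242 24 242 242 24 242 24 242 242 24 242 242 24 242 24 242 242 24 242 24 242, which concatenate to the answer.

2422424224224242242422422424224224242242422422424224242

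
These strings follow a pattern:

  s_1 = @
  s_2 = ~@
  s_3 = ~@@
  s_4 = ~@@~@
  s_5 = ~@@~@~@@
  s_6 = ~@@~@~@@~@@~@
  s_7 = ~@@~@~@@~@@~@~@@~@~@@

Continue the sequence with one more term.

Each term (from the third on) is the previous term followed by the one before it: term 3 = ~@·@ = ~@@.
The next term joins ~@@~@~@@~@@~@~@@~@~@@ and ~@@~@~@@~@@~@.

~@@~@~@@~@@~@~@@~@~@@~@@~@~@@~@@~@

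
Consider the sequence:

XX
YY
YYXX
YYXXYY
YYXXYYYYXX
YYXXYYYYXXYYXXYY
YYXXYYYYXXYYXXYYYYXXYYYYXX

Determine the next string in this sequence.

From term 3 onward, concatenate the last term with the second-to-last: YY·XX = YYXX, YYXX·YY = YYXXYY, …
The next term joins YYXXYYYYXXYYXXYYYYXXYYYYXX and YYXXYYYYXXYYXXYY.

YYXXYYYYXXYYXXYYYYXXYYYYXXYYXXYYYYXXYYXXYY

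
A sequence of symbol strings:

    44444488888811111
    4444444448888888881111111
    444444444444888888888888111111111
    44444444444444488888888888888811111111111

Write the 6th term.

Reading off run lengths: 4 runs 6, 9, 12, 15; 8 runs 6, 9, 12, 15; 1 runs 5, 7, 9, 11 — each is linear in n, where the shown terms are n = 2, 3, 4, 5.
For term 6, n = 7, so the run lengths are 21, 21, 15.

444444444444444444444888888888888888888888111111111111111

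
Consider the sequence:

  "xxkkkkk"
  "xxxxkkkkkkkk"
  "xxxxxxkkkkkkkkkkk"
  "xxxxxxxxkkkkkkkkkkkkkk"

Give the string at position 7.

xxxxxxxxxxxxxxkkkkkkkkkkkkkkkkkkkkkkk

Reading off run lengths: x runs 2, 4, 6, 8; k runs 5, 8, 11, 14 — each is linear in n (n = 1, 2, …).
For term 7, n = 7, so the run lengths are 14, 23.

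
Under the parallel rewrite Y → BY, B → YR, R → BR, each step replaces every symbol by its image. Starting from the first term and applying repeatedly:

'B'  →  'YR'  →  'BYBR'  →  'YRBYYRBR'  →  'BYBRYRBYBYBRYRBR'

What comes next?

Rewriting the 16 symbols of BYBRYRBYBYBRYRBR one by one yields YR BY YR BR BY BR YR BY YR BY YR BR BY BR YR BR; concatenated:

YRBYYRBRBYBRYRBYYRBYYRBRBYBRYRBR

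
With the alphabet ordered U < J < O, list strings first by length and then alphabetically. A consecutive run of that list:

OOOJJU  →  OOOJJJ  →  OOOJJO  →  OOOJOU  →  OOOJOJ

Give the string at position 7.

OOOOUU

Continuing the enumeration 2 steps past OOOJOJ: OOOJOJ → OOOJOO → (answer).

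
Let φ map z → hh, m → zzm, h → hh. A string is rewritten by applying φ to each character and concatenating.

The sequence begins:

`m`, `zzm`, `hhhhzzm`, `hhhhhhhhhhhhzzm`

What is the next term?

hhhhhhhhhhhhhhhhhhhhhhhhhhhhzzm

Applying the rule to each of the 15 symbols of hhhhhhhhhhhhzzm gives the pieces hh hh hh hh hh hh hh hh hh hh hh hh hh hh zzm, which concatenate to the answer.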